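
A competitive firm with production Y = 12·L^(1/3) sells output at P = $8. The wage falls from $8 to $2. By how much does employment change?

From P·MP_L = w with MP_L = 4·L^(-2/3), the labor demand is L(w) = (32/w)^(3/2).
At w = 8: L = 8. At w = 2: L = 64.
ΔL = 64 − 8 = 56.

ΔL = 56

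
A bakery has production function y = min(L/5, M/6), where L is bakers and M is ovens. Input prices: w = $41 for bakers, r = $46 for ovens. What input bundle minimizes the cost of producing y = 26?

With a fixed-proportions technology, the cost-minimizing bundle uses no slack in either input: L/5 = M/6 = y.
So L = 5·26 = 130 and M = 6·26 = 156.

L* = 130, M* = 156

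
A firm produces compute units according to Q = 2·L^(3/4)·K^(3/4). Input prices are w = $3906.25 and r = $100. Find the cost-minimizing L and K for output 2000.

L* = 16, K* = 625

Cost minimization requires the marginal rate of technical substitution to equal the input-price ratio: MP_L/MP_K = w/r.
Here MP_L/MP_K = (3/4)·(K/L)/(3/4) = (K/L). Setting this equal to 3906.25/100 = 39.0625 gives K = 39.0625L.
Substituting into Q = 2000: 2·L^(3/4)·(39.0625L)^(3/4) = 2000.
Solving, L = 16 and K = 625.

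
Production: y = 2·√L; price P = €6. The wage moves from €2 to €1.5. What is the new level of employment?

L* = 16

From P·MP_L = w with MP_L = L^(-1/2), the labor demand is L(w) = (6/w)^(2).
At w = 2: L = 9. At w = 1.5: L = 16.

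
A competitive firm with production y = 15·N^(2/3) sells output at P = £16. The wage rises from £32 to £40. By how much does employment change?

From P·MP_N = w with MP_N = 10·N^(-1/3), the labor demand is N(w) = (160/w)^(3).
At w = 32: N = 125. At w = 40: N = 64.
ΔN = 64 − 125 = -61.

ΔN = -61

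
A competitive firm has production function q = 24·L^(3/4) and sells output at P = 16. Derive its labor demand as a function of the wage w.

L(w) = (288/w)^(4)

MP_L = (3/4)·24·L^(-1/4) = 18·L^(-1/4).
Setting P·MP_L = w: 288·L^(-1/4) = w.
Solving for L: L^(-1/4) = w/288, so L = (288/w)^(4).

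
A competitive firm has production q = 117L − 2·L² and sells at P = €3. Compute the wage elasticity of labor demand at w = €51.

ε = -0.17

From P·MP_L = w with MP_L = 117 − 4L, labor demand is L(w) = (117 − w/3)/4.
dL/dw = −1/(12) = -1/12.
At w = 51, L = 25, so ε = (dL/dw)·(w/L) = (-1/12)·(51/25) = -0.17.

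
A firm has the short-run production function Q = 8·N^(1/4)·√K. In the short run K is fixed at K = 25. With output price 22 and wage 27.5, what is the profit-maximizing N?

N* = 16

With K = 25, MP_N = (1/4)·8·N^(-3/4)·25^(1/2) = 10·N^(-3/4).
Profit maximization for a price taker requires P·MP_N = w: 22·10·N^(-3/4) = 27.5.
So N^(-3/4) = 0.125, which gives N = 16.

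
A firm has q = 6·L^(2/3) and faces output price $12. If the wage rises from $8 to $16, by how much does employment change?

ΔL = -189

From P·MP_L = w with MP_L = 4·L^(-1/3), the labor demand is L(w) = (48/w)^(3).
At w = 8: L = 216. At w = 16: L = 27.
ΔL = 27 − 216 = -189.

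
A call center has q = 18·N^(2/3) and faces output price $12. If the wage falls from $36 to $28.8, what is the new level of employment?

From P·MP_N = w with MP_N = 12·N^(-1/3), the labor demand is N(w) = (144/w)^(3).
At w = 36: N = 64. At w = 28.8: N = 125.

N* = 125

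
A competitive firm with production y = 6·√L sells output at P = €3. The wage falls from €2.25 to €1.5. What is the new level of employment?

L* = 36

From P·MP_L = w with MP_L = 3·L^(-1/2), the labor demand is L(w) = (9/w)^(2).
At w = 2.25: L = 16. At w = 1.5: L = 36.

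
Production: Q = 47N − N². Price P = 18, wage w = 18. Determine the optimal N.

The marginal product of N is MP_N = 47 − 2N.
A price-taking firm hires until the value of the marginal product equals the wage: P·MP_N = w, so 18·(47 − 2N) = 18.
Then 47 − 2N = 1, giving N = 23.

N* = 23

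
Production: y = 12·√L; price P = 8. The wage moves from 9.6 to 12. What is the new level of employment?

From P·MP_L = w with MP_L = 6·L^(-1/2), the labor demand is L(w) = (48/w)^(2).
At w = 9.6: L = 25. At w = 12: L = 16.

L* = 16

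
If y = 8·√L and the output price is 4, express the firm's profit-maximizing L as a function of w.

MP_L = (1/2)·8·L^(-1/2) = 4·L^(-1/2).
Setting P·MP_L = w: 16·L^(-1/2) = w.
Solving for L: L^(-1/2) = w/16, so L = (16/w)^(2).

L(w) = 256/w²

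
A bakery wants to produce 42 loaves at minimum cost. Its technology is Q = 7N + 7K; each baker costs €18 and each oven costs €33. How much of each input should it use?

N* = 6, K* = 0

The inputs are perfect substitutes, so the firm uses whichever has the lower cost per unit of output.
Cost per unit of output via N is w/7 = 18/7; via K it is r/7 = 33/7. N is cheaper.
Producing Q = 42 with N alone: N = 6, K = 0.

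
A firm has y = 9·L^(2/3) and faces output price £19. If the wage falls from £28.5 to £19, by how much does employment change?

From P·MP_L = w with MP_L = 6·L^(-1/3), the labor demand is L(w) = (114/w)^(3).
At w = 28.5: L = 64. At w = 19: L = 216.
ΔL = 216 − 64 = 152.

ΔL = 152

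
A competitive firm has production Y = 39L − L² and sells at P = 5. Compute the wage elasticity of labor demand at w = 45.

ε = -0.3

From P·MP_L = w with MP_L = 39 − 2L, labor demand is L(w) = (39 − w/5)/2.
dL/dw = −1/(10) = -0.1.
At w = 45, L = 15, so ε = (dL/dw)·(w/L) = (-0.1)·(45/15) = -0.3.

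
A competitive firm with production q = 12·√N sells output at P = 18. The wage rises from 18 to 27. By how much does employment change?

From P·MP_N = w with MP_N = 6·N^(-1/2), the labor demand is N(w) = (108/w)^(2).
At w = 18: N = 36. At w = 27: N = 16.
ΔN = 16 − 36 = -20.

ΔN = -20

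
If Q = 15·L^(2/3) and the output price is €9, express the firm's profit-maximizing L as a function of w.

L(w) = 729000/w³

MP_L = (2/3)·15·L^(-1/3) = 10·L^(-1/3).
Setting P·MP_L = w: 90·L^(-1/3) = w.
Solving for L: L^(-1/3) = w/90, so L = (90/w)^(3).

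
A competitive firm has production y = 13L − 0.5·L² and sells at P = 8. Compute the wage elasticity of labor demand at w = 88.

ε = -5.5

From P·MP_L = w with MP_L = 13 − L, labor demand is L(w) = 13 − w/8.
dL/dw = −1/(8) = -0.125.
At w = 88, L = 2, so ε = (dL/dw)·(w/L) = (-0.125)·(88/2) = -5.5.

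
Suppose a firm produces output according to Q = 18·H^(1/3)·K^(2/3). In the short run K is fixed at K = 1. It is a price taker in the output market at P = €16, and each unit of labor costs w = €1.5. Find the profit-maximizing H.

H* = 512

With K = 1, MP_H = (1/3)·18·H^(-2/3)·1^(2/3) = 6·H^(-2/3).
Profit maximization for a price taker requires P·MP_H = w: 16·6·H^(-2/3) = 1.5.
So H^(-2/3) = 0.015625, which gives H = 512.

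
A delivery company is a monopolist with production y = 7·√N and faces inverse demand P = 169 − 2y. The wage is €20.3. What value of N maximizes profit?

N* = 25

Marginal revenue from the inverse demand is MR = 169 − 4y.
The marginal product is MP_N = 3.5·N^(-1/2).
A monopolist hires until marginal revenue product equals the wage: MR·MP_N = w.
At N, y = 7·√N. Substituting and solving: (169 − 28·√N)·3.5·N^(-1/2) = 20.3 gives N = 25.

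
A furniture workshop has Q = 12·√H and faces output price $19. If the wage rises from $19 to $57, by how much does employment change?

ΔH = -32

From P·MP_H = w with MP_H = 6·H^(-1/2), the labor demand is H(w) = (114/w)^(2).
At w = 19: H = 36. At w = 57: H = 4.
ΔH = 4 − 36 = -32.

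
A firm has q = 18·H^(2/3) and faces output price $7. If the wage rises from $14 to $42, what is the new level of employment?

H* = 8

From P·MP_H = w with MP_H = 12·H^(-1/3), the labor demand is H(w) = (84/w)^(3).
At w = 14: H = 216. At w = 42: H = 8.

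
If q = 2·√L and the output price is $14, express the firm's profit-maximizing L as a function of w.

L(w) = 196/w²

MP_L = (1/2)·2·L^(-1/2) = L^(-1/2).
Setting P·MP_L = w: 14·L^(-1/2) = w.
Solving for L: L^(-1/2) = w/14, so L = (14/w)^(2).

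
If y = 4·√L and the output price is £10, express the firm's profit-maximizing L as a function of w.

MP_L = (1/2)·4·L^(-1/2) = 2·L^(-1/2).
Setting P·MP_L = w: 20·L^(-1/2) = w.
Solving for L: L^(-1/2) = w/20, so L = (20/w)^(2).

L(w) = 400/w²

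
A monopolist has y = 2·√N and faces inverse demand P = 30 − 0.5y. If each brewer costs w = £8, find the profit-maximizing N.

Marginal revenue from the inverse demand is MR = 30 − y.
The marginal product is MP_N = N^(-1/2).
A monopolist hires until marginal revenue product equals the wage: MR·MP_N = w.
At N, y = 2·√N. Substituting and solving: (30 − 2·√N)·N^(-1/2) = 8 gives N = 9.

N* = 9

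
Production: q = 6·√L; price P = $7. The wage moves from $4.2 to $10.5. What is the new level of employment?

L* = 4

From P·MP_L = w with MP_L = 3·L^(-1/2), the labor demand is L(w) = (21/w)^(2).
At w = 4.2: L = 25. At w = 10.5: L = 4.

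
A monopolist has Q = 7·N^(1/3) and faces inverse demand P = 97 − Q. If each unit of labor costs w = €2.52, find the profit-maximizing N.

N* = 125

Marginal revenue from the inverse demand is MR = 97 − 2Q.
The marginal product is MP_N = (7/3)·N^(-2/3).
A monopolist hires until marginal revenue product equals the wage: MR·MP_N = w.
At N, Q = 7·N^(1/3). Substituting and solving: (97 − 14·N^(1/3))·(7/3)·N^(-2/3) = 2.52 gives N = 125.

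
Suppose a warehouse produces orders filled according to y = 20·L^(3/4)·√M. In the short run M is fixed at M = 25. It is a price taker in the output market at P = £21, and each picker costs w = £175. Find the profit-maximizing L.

With M = 25, MP_L = (3/4)·20·L^(-1/4)·25^(1/2) = 75·L^(-1/4).
Profit maximization for a price taker requires P·MP_L = w: 21·75·L^(-1/4) = 175.
So L^(-1/4) = 1/9, which gives L = 6561.

L* = 6561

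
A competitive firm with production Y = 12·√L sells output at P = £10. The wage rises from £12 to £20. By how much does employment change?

ΔL = -16

From P·MP_L = w with MP_L = 6·L^(-1/2), the labor demand is L(w) = (60/w)^(2).
At w = 12: L = 25. At w = 20: L = 9.
ΔL = 9 − 25 = -16.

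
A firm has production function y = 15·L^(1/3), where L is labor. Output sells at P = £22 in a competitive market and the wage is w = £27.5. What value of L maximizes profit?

MP_L = (1/3)·15·L^(-2/3) = 5·L^(-2/3).
Profit maximization for a price taker requires P·MP_L = w: 22·5·L^(-2/3) = 27.5.
So L^(-2/3) = 0.25, which gives L = 8.

L* = 8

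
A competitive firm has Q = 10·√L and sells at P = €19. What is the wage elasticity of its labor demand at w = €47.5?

MP_L = (1/2)·10·L^(-1/2), so P·MP_L = w gives 95·L^(-1/2) = w.
Solving, L(w) = (95/w)^(2). This is a constant-elasticity form: L ∝ w^(−2), so ε = −2.

ε = -2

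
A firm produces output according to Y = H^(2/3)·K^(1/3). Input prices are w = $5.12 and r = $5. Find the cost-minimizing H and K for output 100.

H* = 125, K* = 64

Cost minimization requires the marginal rate of technical substitution to equal the input-price ratio: MP_H/MP_K = w/r.
Here MP_H/MP_K = (2/3)·(K/H)/(1/3) = 2·(K/H). Setting this equal to 5.12/5 = 1.024 gives K = 0.512H.
Substituting into Y = 100: H^(2/3)·(0.512H)^(1/3) = 100.
Solving, H = 125 and K = 64.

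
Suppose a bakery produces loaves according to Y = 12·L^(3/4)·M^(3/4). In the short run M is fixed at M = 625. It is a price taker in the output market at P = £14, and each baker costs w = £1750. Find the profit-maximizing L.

L* = 6561

With M = 625, MP_L = (3/4)·12·L^(-1/4)·625^(3/4) = 1125·L^(-1/4).
Profit maximization for a price taker requires P·MP_L = w: 14·1125·L^(-1/4) = 1750.
So L^(-1/4) = 1/9, which gives L = 6561.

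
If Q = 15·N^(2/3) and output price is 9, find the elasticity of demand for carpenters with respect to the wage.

ε = -3

MP_N = (2/3)·15·N^(-1/3), so P·MP_N = w gives 90·N^(-1/3) = w.
Solving, N(w) = (90/w)^(3). This is a constant-elasticity form: N ∝ w^(−3), so ε = −3.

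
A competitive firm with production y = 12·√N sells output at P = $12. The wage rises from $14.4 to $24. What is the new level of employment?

N* = 9

From P·MP_N = w with MP_N = 6·N^(-1/2), the labor demand is N(w) = (72/w)^(2).
At w = 14.4: N = 25. At w = 24: N = 9.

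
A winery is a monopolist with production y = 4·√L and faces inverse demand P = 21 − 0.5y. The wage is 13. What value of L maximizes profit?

Marginal revenue from the inverse demand is MR = 21 − y.
The marginal product is MP_L = 2·L^(-1/2).
A monopolist hires until marginal revenue product equals the wage: MR·MP_L = w.
At L, y = 4·√L. Substituting and solving: (21 − 4·√L)·2·L^(-1/2) = 13 gives L = 4.

L* = 4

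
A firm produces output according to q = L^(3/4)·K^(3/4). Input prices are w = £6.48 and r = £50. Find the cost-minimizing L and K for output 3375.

L* = 625, K* = 81

Cost minimization requires the marginal rate of technical substitution to equal the input-price ratio: MP_L/MP_K = w/r.
Here MP_L/MP_K = (3/4)·(K/L)/(3/4) = (K/L). Setting this equal to 6.48/50 = 0.1296 gives K = 0.1296L.
Substituting into q = 3375: L^(3/4)·(0.1296L)^(3/4) = 3375.
Solving, L = 625 and K = 81.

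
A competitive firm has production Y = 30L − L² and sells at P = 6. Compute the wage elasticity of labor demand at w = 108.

From P·MP_L = w with MP_L = 30 − 2L, labor demand is L(w) = (30 − w/6)/2.
dL/dw = −1/(12) = -1/12.
At w = 108, L = 6, so ε = (dL/dw)·(w/L) = (-1/12)·(108/6) = -1.5.

ε = -1.5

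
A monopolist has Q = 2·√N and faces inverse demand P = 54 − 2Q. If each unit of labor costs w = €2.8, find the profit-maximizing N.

Marginal revenue from the inverse demand is MR = 54 − 4Q.
The marginal product is MP_N = N^(-1/2).
A monopolist hires until marginal revenue product equals the wage: MR·MP_N = w.
At N, Q = 2·√N. Substituting and solving: (54 − 8·√N)·N^(-1/2) = 2.8 gives N = 25.

N* = 25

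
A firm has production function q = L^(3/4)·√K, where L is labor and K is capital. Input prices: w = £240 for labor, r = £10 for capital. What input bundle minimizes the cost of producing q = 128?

L* = 16, K* = 256

Cost minimization requires the marginal rate of technical substitution to equal the input-price ratio: MP_L/MP_K = w/r.
Here MP_L/MP_K = (3/4)·(K/L)/(1/2) = 1.5·(K/L). Setting this equal to 240/10 = 24 gives K = 16L.
Substituting into q = 128: L^(3/4)·(16L)^(1/2) = 128.
Solving, L = 16 and K = 256.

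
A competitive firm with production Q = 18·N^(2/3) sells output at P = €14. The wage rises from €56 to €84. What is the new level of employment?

N* = 8

From P·MP_N = w with MP_N = 12·N^(-1/3), the labor demand is N(w) = (168/w)^(3).
At w = 56: N = 27. At w = 84: N = 8.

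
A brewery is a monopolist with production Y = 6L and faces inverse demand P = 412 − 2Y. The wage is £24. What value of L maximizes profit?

Marginal revenue from the inverse demand is MR = 412 − 4Y.
The marginal product is MP_L = 6.
A monopolist hires until marginal revenue product equals the wage: MR·MP_L = w.
(412 − 24L)·6 = 24, so L = 17.

L* = 17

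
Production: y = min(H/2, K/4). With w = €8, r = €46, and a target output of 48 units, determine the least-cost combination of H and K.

With a fixed-proportions technology, the cost-minimizing bundle uses no slack in either input: H/2 = K/4 = y.
So H = 2·48 = 96 and K = 4·48 = 192.

H* = 96, K* = 192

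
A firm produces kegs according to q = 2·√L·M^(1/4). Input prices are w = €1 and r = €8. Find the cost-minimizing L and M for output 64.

L* = 256, M* = 16

Cost minimization requires the marginal rate of technical substitution to equal the input-price ratio: MP_L/MP_M = w/r.
Here MP_L/MP_M = (1/2)·(M/L)/(1/4) = 2·(M/L). Setting this equal to 1/8 = 0.125 gives M = 0.0625L.
Substituting into q = 64: 2·L^(1/2)·(0.0625L)^(1/4) = 64.
Solving, L = 256 and M = 16.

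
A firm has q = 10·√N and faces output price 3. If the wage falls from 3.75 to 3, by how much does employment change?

From P·MP_N = w with MP_N = 5·N^(-1/2), the labor demand is N(w) = (15/w)^(2).
At w = 3.75: N = 16. At w = 3: N = 25.
ΔN = 25 − 16 = 9.

ΔN = 9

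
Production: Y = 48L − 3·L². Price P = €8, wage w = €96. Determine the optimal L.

L* = 6

The marginal product of L is MP_L = 48 − 6L.
A price-taking firm hires until the value of the marginal product equals the wage: P·MP_L = w, so 8·(48 − 6L) = 96.
Then 48 − 6L = 12, giving L = 6.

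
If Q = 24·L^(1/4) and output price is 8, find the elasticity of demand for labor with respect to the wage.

ε = -4/3

MP_L = (1/4)·24·L^(-3/4), so P·MP_L = w gives 48·L^(-3/4) = w.
Solving, L(w) = (48/w)^(4/3). This is a constant-elasticity form: L ∝ w^(−4/3), so ε = −4/3.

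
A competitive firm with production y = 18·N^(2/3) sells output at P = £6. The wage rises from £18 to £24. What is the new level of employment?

From P·MP_N = w with MP_N = 12·N^(-1/3), the labor demand is N(w) = (72/w)^(3).
At w = 18: N = 64. At w = 24: N = 27.

N* = 27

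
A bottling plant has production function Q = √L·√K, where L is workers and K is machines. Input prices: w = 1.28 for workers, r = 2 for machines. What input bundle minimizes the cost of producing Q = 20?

Cost minimization requires the marginal rate of technical substitution to equal the input-price ratio: MP_L/MP_K = w/r.
Here MP_L/MP_K = (1/2)·(K/L)/(1/2) = (K/L). Setting this equal to 1.28/2 = 0.64 gives K = 0.64L.
Substituting into Q = 20: L^(1/2)·(0.64L)^(1/2) = 20.
Solving, L = 25 and K = 16.

L* = 25, K* = 16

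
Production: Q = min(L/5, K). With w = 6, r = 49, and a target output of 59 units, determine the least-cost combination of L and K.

L* = 295, K* = 59

With a fixed-proportions technology, the cost-minimizing bundle uses no slack in either input: L/5 = K = Q.
So L = 5·59 = 295 and K = 59.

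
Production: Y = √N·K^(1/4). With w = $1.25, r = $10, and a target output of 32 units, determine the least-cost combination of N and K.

Cost minimization requires the marginal rate of technical substitution to equal the input-price ratio: MP_N/MP_K = w/r.
Here MP_N/MP_K = (1/2)·(K/N)/(1/4) = 2·(K/N). Setting this equal to 1.25/10 = 0.125 gives K = 0.0625N.
Substituting into Y = 32: N^(1/2)·(0.0625N)^(1/4) = 32.
Solving, N = 256 and K = 16.

N* = 256, K* = 16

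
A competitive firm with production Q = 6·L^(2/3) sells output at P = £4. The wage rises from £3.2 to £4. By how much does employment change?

From P·MP_L = w with MP_L = 4·L^(-1/3), the labor demand is L(w) = (16/w)^(3).
At w = 3.2: L = 125. At w = 4: L = 64.
ΔL = 64 − 125 = -61.

ΔL = -61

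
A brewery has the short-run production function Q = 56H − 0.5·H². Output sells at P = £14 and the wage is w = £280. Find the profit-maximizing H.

H* = 36

The marginal product of H is MP_H = 56 − H.
A price-taking firm hires until the value of the marginal product equals the wage: P·MP_H = w, so 14·(56 − H) = 280.
Then 56 − H = 20, giving H = 36.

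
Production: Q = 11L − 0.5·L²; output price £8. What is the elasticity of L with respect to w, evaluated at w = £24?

From P·MP_L = w with MP_L = 11 − L, labor demand is L(w) = 11 − w/8.
dL/dw = −1/(8) = -0.125.
At w = 24, L = 8, so ε = (dL/dw)·(w/L) = (-0.125)·(24/8) = -0.375.

ε = -0.375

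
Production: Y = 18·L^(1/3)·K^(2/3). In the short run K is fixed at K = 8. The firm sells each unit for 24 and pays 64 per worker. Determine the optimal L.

With K = 8, MP_L = (1/3)·18·L^(-2/3)·8^(2/3) = 24·L^(-2/3).
Profit maximization for a price taker requires P·MP_L = w: 24·24·L^(-2/3) = 64.
So L^(-2/3) = 1/9, which gives L = 27.

L* = 27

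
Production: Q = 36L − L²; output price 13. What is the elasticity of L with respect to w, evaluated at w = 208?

From P·MP_L = w with MP_L = 36 − 2L, labor demand is L(w) = (36 − w/13)/2.
dL/dw = −1/(26) = -1/26.
At w = 208, L = 10, so ε = (dL/dw)·(w/L) = (-1/26)·(208/10) = -0.8.

ε = -0.8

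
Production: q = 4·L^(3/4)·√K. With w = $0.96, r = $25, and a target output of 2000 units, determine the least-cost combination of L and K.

L* = 625, K* = 16

Cost minimization requires the marginal rate of technical substitution to equal the input-price ratio: MP_L/MP_K = w/r.
Here MP_L/MP_K = (3/4)·(K/L)/(1/2) = 1.5·(K/L). Setting this equal to 0.96/25 = 0.0384 gives K = 0.0256L.
Substituting into q = 2000: 4·L^(3/4)·(0.0256L)^(1/2) = 2000.
Solving, L = 625 and K = 16.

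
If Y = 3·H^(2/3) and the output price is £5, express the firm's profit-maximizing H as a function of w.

H(w) = 1000/w³

MP_H = (2/3)·3·H^(-1/3) = 2·H^(-1/3).
Setting P·MP_H = w: 10·H^(-1/3) = w.
Solving for H: H^(-1/3) = w/10, so H = (10/w)^(3).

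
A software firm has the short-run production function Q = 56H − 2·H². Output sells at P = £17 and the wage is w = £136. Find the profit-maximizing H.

The marginal product of H is MP_H = 56 − 4H.
A price-taking firm hires until the value of the marginal product equals the wage: P·MP_H = w, so 17·(56 − 4H) = 136.
Then 56 − 4H = 8, giving H = 12.

H* = 12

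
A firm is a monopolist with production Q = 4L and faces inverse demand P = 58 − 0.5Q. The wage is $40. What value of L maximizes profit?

L* = 12

Marginal revenue from the inverse demand is MR = 58 − Q.
The marginal product is MP_L = 4.
A monopolist hires until marginal revenue product equals the wage: MR·MP_L = w.
(58 − 4L)·4 = 40, so L = 12.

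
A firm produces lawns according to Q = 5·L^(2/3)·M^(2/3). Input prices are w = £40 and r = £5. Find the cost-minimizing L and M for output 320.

L* = 8, M* = 64

Cost minimization requires the marginal rate of technical substitution to equal the input-price ratio: MP_L/MP_M = w/r.
Here MP_L/MP_M = (2/3)·(M/L)/(2/3) = (M/L). Setting this equal to 40/5 = 8 gives M = 8L.
Substituting into Q = 320: 5·L^(2/3)·(8L)^(2/3) = 320.
Solving, L = 8 and M = 64.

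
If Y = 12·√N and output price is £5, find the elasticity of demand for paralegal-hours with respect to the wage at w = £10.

ε = -2

MP_N = (1/2)·12·N^(-1/2), so P·MP_N = w gives 30·N^(-1/2) = w.
Solving, N(w) = (30/w)^(2). This is a constant-elasticity form: N ∝ w^(−2), so ε = −2.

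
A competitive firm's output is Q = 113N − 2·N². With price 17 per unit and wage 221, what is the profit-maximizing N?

N* = 25

The marginal product of N is MP_N = 113 − 4N.
A price-taking firm hires until the value of the marginal product equals the wage: P·MP_N = w, so 17·(113 − 4N) = 221.
Then 113 − 4N = 13, giving N = 25.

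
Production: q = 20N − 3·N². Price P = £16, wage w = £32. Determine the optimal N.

The marginal product of N is MP_N = 20 − 6N.
A price-taking firm hires until the value of the marginal product equals the wage: P·MP_N = w, so 16·(20 − 6N) = 32.
Then 20 − 6N = 2, giving N = 3.

N* = 3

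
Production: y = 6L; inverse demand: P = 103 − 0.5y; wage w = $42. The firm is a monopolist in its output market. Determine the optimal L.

Marginal revenue from the inverse demand is MR = 103 − y.
The marginal product is MP_L = 6.
A monopolist hires until marginal revenue product equals the wage: MR·MP_L = w.
(103 − 6L)·6 = 42, so L = 16.

L* = 16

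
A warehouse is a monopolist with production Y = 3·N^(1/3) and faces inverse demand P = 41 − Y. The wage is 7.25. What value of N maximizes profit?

Marginal revenue from the inverse demand is MR = 41 − 2Y.
The marginal product is MP_N = N^(-2/3).
A monopolist hires until marginal revenue product equals the wage: MR·MP_N = w.
At N, Y = 3·N^(1/3). Substituting and solving: (41 − 6·N^(1/3))·N^(-2/3) = 7.25 gives N = 8.

N* = 8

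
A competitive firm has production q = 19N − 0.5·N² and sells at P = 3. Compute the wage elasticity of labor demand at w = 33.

ε = -1.375

From P·MP_N = w with MP_N = 19 − N, labor demand is N(w) = 19 − w/3.
dN/dw = −1/(3) = -1/3.
At w = 33, N = 8, so ε = (dN/dw)·(w/N) = (-1/3)·(33/8) = -1.375.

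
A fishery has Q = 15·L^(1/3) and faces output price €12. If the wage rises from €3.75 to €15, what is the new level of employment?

L* = 8

From P·MP_L = w with MP_L = 5·L^(-2/3), the labor demand is L(w) = (60/w)^(3/2).
At w = 3.75: L = 64. At w = 15: L = 8.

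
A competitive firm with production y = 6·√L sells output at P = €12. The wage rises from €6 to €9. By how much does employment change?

ΔL = -20

From P·MP_L = w with MP_L = 3·L^(-1/2), the labor demand is L(w) = (36/w)^(2).
At w = 6: L = 36. At w = 9: L = 16.
ΔL = 16 − 36 = -20.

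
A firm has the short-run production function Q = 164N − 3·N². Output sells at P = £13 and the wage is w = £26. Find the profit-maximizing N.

N* = 27

The marginal product of N is MP_N = 164 − 6N.
A price-taking firm hires until the value of the marginal product equals the wage: P·MP_N = w, so 13·(164 − 6N) = 26.
Then 164 − 6N = 2, giving N = 27.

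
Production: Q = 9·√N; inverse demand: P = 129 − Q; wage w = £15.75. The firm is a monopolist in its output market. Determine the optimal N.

N* = 36

Marginal revenue from the inverse demand is MR = 129 − 2Q.
The marginal product is MP_N = 4.5·N^(-1/2).
A monopolist hires until marginal revenue product equals the wage: MR·MP_N = w.
At N, Q = 9·√N. Substituting and solving: (129 − 18·√N)·4.5·N^(-1/2) = 15.75 gives N = 36.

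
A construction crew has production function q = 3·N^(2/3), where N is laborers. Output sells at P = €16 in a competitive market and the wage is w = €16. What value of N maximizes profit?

MP_N = (2/3)·3·N^(-1/3) = 2·N^(-1/3).
Profit maximization for a price taker requires P·MP_N = w: 16·2·N^(-1/3) = 16.
So N^(-1/3) = 0.5, which gives N = 8.

N* = 8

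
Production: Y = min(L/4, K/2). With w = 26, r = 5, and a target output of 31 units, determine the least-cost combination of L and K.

L* = 124, K* = 62

With a fixed-proportions technology, the cost-minimizing bundle uses no slack in either input: L/4 = K/2 = Y.
So L = 4·31 = 124 and K = 2·31 = 62.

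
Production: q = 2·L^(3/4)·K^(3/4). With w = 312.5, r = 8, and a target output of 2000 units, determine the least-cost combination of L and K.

Cost minimization requires the marginal rate of technical substitution to equal the input-price ratio: MP_L/MP_K = w/r.
Here MP_L/MP_K = (3/4)·(K/L)/(3/4) = (K/L). Setting this equal to 312.5/8 = 39.0625 gives K = 39.0625L.
Substituting into q = 2000: 2·L^(3/4)·(39.0625L)^(3/4) = 2000.
Solving, L = 16 and K = 625.

L* = 16, K* = 625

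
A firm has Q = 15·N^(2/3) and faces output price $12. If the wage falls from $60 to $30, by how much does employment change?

ΔN = 56

From P·MP_N = w with MP_N = 10·N^(-1/3), the labor demand is N(w) = (120/w)^(3).
At w = 60: N = 8. At w = 30: N = 64.
ΔN = 64 − 8 = 56.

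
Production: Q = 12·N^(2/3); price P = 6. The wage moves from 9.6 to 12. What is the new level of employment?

From P·MP_N = w with MP_N = 8·N^(-1/3), the labor demand is N(w) = (48/w)^(3).
At w = 9.6: N = 125. At w = 12: N = 64.

N* = 64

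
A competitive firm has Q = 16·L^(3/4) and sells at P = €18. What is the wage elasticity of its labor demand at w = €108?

ε = -4

MP_L = (3/4)·16·L^(-1/4), so P·MP_L = w gives 216·L^(-1/4) = w.
Solving, L(w) = (216/w)^(4). This is a constant-elasticity form: L ∝ w^(−4), so ε = −4.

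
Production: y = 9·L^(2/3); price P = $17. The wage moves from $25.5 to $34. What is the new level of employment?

L* = 27

From P·MP_L = w with MP_L = 6·L^(-1/3), the labor demand is L(w) = (102/w)^(3).
At w = 25.5: L = 64. At w = 34: L = 27.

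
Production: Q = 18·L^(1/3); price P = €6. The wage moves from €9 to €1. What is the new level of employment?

From P·MP_L = w with MP_L = 6·L^(-2/3), the labor demand is L(w) = (36/w)^(3/2).
At w = 9: L = 8. At w = 1: L = 216.

L* = 216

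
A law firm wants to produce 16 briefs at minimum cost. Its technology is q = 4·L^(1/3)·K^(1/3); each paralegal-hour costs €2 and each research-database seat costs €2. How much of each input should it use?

L* = 8, K* = 8

Cost minimization requires the marginal rate of technical substitution to equal the input-price ratio: MP_L/MP_K = w/r.
Here MP_L/MP_K = (1/3)·(K/L)/(1/3) = (K/L). Setting this equal to 2/2 = 1 gives K = L.
Substituting into q = 16: 4·L^(1/3)·(L)^(1/3) = 16.
Solving, L = 8 and K = 8.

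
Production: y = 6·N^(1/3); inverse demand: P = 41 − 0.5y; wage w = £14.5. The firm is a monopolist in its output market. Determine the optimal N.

Marginal revenue from the inverse demand is MR = 41 − y.
The marginal product is MP_N = 2·N^(-2/3).
A monopolist hires until marginal revenue product equals the wage: MR·MP_N = w.
At N, y = 6·N^(1/3). Substituting and solving: (41 − 6·N^(1/3))·2·N^(-2/3) = 14.5 gives N = 8.

N* = 8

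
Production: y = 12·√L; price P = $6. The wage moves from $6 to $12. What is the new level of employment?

L* = 9

From P·MP_L = w with MP_L = 6·L^(-1/2), the labor demand is L(w) = (36/w)^(2).
At w = 6: L = 36. At w = 12: L = 9.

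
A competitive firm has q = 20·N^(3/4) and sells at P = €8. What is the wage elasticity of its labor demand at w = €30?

ε = -4

MP_N = (3/4)·20·N^(-1/4), so P·MP_N = w gives 120·N^(-1/4) = w.
Solving, N(w) = (120/w)^(4). This is a constant-elasticity form: N ∝ w^(−4), so ε = −4.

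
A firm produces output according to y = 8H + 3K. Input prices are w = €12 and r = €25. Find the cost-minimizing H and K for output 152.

The inputs are perfect substitutes, so the firm uses whichever has the lower cost per unit of output.
Cost per unit of output via H is w/8 = 1.5; via K it is r/3 = 25/3. H is cheaper.
Producing y = 152 with H alone: H = 19, K = 0.

H* = 19, K* = 0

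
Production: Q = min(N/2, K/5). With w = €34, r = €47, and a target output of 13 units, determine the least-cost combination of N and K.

With a fixed-proportions technology, the cost-minimizing bundle uses no slack in either input: N/2 = K/5 = Q.
So N = 2·13 = 26 and K = 5·13 = 65.

N* = 26, K* = 65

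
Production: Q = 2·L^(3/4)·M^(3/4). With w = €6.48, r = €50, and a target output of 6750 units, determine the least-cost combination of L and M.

L* = 625, M* = 81

Cost minimization requires the marginal rate of technical substitution to equal the input-price ratio: MP_L/MP_M = w/r.
Here MP_L/MP_M = (3/4)·(M/L)/(3/4) = (M/L). Setting this equal to 6.48/50 = 0.1296 gives M = 0.1296L.
Substituting into Q = 6750: 2·L^(3/4)·(0.1296L)^(3/4) = 6750.
Solving, L = 625 and M = 81.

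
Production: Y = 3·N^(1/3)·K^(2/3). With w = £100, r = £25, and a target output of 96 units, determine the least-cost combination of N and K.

Cost minimization requires the marginal rate of technical substitution to equal the input-price ratio: MP_N/MP_K = w/r.
Here MP_N/MP_K = (1/3)·(K/N)/(2/3) = 0.5·(K/N). Setting this equal to 100/25 = 4 gives K = 8N.
Substituting into Y = 96: 3·N^(1/3)·(8N)^(2/3) = 96.
Solving, N = 8 and K = 64.

N* = 8, K* = 64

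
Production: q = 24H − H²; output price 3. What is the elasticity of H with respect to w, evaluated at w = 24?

From P·MP_H = w with MP_H = 24 − 2H, labor demand is H(w) = (24 − w/3)/2.
dH/dw = −1/(6) = -1/6.
At w = 24, H = 8, so ε = (dH/dw)·(w/H) = (-1/6)·(24/8) = -0.5.

ε = -0.5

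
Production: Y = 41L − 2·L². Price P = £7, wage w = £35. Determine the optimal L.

L* = 9

The marginal product of L is MP_L = 41 − 4L.
A price-taking firm hires until the value of the marginal product equals the wage: P·MP_L = w, so 7·(41 − 4L) = 35.
Then 41 − 4L = 5, giving L = 9.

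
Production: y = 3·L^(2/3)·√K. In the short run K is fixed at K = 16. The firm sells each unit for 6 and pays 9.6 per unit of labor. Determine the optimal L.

L* = 125

With K = 16, MP_L = (2/3)·3·L^(-1/3)·16^(1/2) = 8·L^(-1/3).
Profit maximization for a price taker requires P·MP_L = w: 6·8·L^(-1/3) = 9.6.
So L^(-1/3) = 0.2, which gives L = 125.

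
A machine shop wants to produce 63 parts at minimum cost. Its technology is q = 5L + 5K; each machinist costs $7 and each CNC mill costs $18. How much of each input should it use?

L* = 12.6, K* = 0

The inputs are perfect substitutes, so the firm uses whichever has the lower cost per unit of output.
Cost per unit of output via L is w/5 = 1.4; via K it is r/5 = 3.6. L is cheaper.
Producing q = 63 with L alone: L = 12.6, K = 0.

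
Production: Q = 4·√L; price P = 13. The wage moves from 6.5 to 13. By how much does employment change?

ΔL = -12

From P·MP_L = w with MP_L = 2·L^(-1/2), the labor demand is L(w) = (26/w)^(2).
At w = 6.5: L = 16. At w = 13: L = 4.
ΔL = 4 − 16 = -12.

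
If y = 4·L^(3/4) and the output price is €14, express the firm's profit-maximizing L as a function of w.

L(w) = 3111696/w^(4)

MP_L = (3/4)·4·L^(-1/4) = 3·L^(-1/4).
Setting P·MP_L = w: 42·L^(-1/4) = w.
Solving for L: L^(-1/4) = w/42, so L = (42/w)^(4).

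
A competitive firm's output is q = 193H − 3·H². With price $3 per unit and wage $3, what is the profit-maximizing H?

The marginal product of H is MP_H = 193 − 6H.
A price-taking firm hires until the value of the marginal product equals the wage: P·MP_H = w, so 3·(193 − 6H) = 3.
Then 193 − 6H = 1, giving H = 32.

H* = 32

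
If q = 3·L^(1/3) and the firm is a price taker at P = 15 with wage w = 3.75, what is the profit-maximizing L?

MP_L = (1/3)·3·L^(-2/3) = L^(-2/3).
Profit maximization for a price taker requires P·MP_L = w: 15·L^(-2/3) = 3.75.
So L^(-2/3) = 0.25, which gives L = 8.

L* = 8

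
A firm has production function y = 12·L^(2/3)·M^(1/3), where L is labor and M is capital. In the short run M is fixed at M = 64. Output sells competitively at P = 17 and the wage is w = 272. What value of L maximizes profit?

With M = 64, MP_L = (2/3)·12·L^(-1/3)·64^(1/3) = 32·L^(-1/3).
Profit maximization for a price taker requires P·MP_L = w: 17·32·L^(-1/3) = 272.
So L^(-1/3) = 0.5, which gives L = 8.

L* = 8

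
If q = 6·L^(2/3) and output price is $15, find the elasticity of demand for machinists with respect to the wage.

MP_L = (2/3)·6·L^(-1/3), so P·MP_L = w gives 60·L^(-1/3) = w.
Solving, L(w) = (60/w)^(3). This is a constant-elasticity form: L ∝ w^(−3), so ε = −3.

ε = -3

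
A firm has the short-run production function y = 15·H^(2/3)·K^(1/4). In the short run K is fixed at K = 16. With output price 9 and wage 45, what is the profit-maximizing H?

H* = 64

With K = 16, MP_H = (2/3)·15·H^(-1/3)·16^(1/4) = 20·H^(-1/3).
Profit maximization for a price taker requires P·MP_H = w: 9·20·H^(-1/3) = 45.
So H^(-1/3) = 0.25, which gives H = 64.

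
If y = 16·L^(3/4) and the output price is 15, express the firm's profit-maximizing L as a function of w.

MP_L = (3/4)·16·L^(-1/4) = 12·L^(-1/4).
Setting P·MP_L = w: 180·L^(-1/4) = w.
Solving for L: L^(-1/4) = w/180, so L = (180/w)^(4).

L(w) = (180/w)^(4)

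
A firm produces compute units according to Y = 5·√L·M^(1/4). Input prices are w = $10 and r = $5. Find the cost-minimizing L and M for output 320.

L* = 256, M* = 256

Cost minimization requires the marginal rate of technical substitution to equal the input-price ratio: MP_L/MP_M = w/r.
Here MP_L/MP_M = (1/2)·(M/L)/(1/4) = 2·(M/L). Setting this equal to 10/5 = 2 gives M = L.
Substituting into Y = 320: 5·L^(1/2)·(L)^(1/4) = 320.
Solving, L = 256 and M = 256.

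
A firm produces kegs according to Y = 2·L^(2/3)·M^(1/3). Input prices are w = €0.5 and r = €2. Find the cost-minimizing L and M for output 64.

L* = 64, M* = 8

Cost minimization requires the marginal rate of technical substitution to equal the input-price ratio: MP_L/MP_M = w/r.
Here MP_L/MP_M = (2/3)·(M/L)/(1/3) = 2·(M/L). Setting this equal to 0.5/2 = 0.25 gives M = 0.125L.
Substituting into Y = 64: 2·L^(2/3)·(0.125L)^(1/3) = 64.
Solving, L = 64 and M = 8.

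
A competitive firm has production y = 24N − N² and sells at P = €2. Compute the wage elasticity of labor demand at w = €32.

From P·MP_N = w with MP_N = 24 − 2N, labor demand is N(w) = (24 − w/2)/2.
dN/dw = −1/(4) = -0.25.
At w = 32, N = 4, so ε = (dN/dw)·(w/N) = (-0.25)·(32/4) = -2.

ε = -2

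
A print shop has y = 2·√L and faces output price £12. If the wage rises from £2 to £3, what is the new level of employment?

From P·MP_L = w with MP_L = L^(-1/2), the labor demand is L(w) = (12/w)^(2).
At w = 2: L = 36. At w = 3: L = 16.

L* = 16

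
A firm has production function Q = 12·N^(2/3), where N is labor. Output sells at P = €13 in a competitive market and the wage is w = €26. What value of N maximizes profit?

N* = 64

MP_N = (2/3)·12·N^(-1/3) = 8·N^(-1/3).
Profit maximization for a price taker requires P·MP_N = w: 13·8·N^(-1/3) = 26.
So N^(-1/3) = 0.25, which gives N = 64.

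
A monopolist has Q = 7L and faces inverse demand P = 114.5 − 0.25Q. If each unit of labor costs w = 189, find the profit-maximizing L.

L* = 25

Marginal revenue from the inverse demand is MR = 114.5 − 0.5Q.
The marginal product is MP_L = 7.
A monopolist hires until marginal revenue product equals the wage: MR·MP_L = w.
(114.5 − 3.5L)·7 = 189, so L = 25.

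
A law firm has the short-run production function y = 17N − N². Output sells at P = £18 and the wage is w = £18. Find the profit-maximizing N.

N* = 8

The marginal product of N is MP_N = 17 − 2N.
A price-taking firm hires until the value of the marginal product equals the wage: P·MP_N = w, so 18·(17 − 2N) = 18.
Then 17 − 2N = 1, giving N = 8.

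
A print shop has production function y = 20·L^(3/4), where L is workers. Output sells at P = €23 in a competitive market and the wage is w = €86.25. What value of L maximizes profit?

MP_L = (3/4)·20·L^(-1/4) = 15·L^(-1/4).
Profit maximization for a price taker requires P·MP_L = w: 23·15·L^(-1/4) = 86.25.
So L^(-1/4) = 0.25, which gives L = 256.

L* = 256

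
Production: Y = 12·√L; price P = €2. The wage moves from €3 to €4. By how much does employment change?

ΔL = -7

From P·MP_L = w with MP_L = 6·L^(-1/2), the labor demand is L(w) = (12/w)^(2).
At w = 3: L = 16. At w = 4: L = 9.
ΔL = 9 − 16 = -7.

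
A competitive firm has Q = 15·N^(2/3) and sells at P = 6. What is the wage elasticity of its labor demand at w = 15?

MP_N = (2/3)·15·N^(-1/3), so P·MP_N = w gives 60·N^(-1/3) = w.
Solving, N(w) = (60/w)^(3). This is a constant-elasticity form: N ∝ w^(−3), so ε = −3.

ε = -3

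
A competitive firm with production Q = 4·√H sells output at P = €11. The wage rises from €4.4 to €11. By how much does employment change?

From P·MP_H = w with MP_H = 2·H^(-1/2), the labor demand is H(w) = (22/w)^(2).
At w = 4.4: H = 25. At w = 11: H = 4.
ΔH = 4 − 25 = -21.

ΔH = -21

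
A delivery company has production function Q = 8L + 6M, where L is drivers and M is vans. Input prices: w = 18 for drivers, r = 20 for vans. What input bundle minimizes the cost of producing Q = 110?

The inputs are perfect substitutes, so the firm uses whichever has the lower cost per unit of output.
Cost per unit of output via L is w/8 = 2.25; via M it is r/6 = 10/3. L is cheaper.
Producing Q = 110 with L alone: L = 13.75, M = 0.

L* = 13.75, M* = 0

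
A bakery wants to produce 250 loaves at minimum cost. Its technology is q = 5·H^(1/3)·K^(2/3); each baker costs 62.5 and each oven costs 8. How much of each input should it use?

H* = 8, K* = 125

Cost minimization requires the marginal rate of technical substitution to equal the input-price ratio: MP_H/MP_K = w/r.
Here MP_H/MP_K = (1/3)·(K/H)/(2/3) = 0.5·(K/H). Setting this equal to 62.5/8 = 7.8125 gives K = 15.625H.
Substituting into q = 250: 5·H^(1/3)·(15.625H)^(2/3) = 250.
Solving, H = 8 and K = 125.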